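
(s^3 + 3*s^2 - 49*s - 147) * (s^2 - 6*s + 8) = s^5 - 3*s^4 - 59*s^3 + 171*s^2 + 490*s - 1176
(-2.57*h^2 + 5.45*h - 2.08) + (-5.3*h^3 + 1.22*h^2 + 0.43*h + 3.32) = -5.3*h^3 - 1.35*h^2 + 5.88*h + 1.24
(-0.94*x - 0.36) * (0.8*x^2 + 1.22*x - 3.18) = -0.752*x^3 - 1.4348*x^2 + 2.55*x + 1.1448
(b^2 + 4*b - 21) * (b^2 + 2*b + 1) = b^4 + 6*b^3 - 12*b^2 - 38*b - 21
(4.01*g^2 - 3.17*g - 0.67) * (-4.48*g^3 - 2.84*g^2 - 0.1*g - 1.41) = -17.9648*g^5 + 2.8132*g^4 + 11.6034*g^3 - 3.4343*g^2 + 4.5367*g + 0.9447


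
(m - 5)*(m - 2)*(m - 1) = m^3 - 8*m^2 + 17*m - 10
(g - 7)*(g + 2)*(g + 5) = g^3 - 39*g - 70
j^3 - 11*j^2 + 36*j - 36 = (j - 6)*(j - 3)*(j - 2)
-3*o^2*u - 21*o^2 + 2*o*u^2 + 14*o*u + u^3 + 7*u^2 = (-o + u)*(3*o + u)*(u + 7)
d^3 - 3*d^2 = d^2*(d - 3)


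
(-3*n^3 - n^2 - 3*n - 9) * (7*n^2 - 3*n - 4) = -21*n^5 + 2*n^4 - 6*n^3 - 50*n^2 + 39*n + 36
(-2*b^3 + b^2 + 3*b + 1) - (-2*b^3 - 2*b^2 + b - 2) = 3*b^2 + 2*b + 3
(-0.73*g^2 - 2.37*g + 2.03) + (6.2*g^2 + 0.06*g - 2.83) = 5.47*g^2 - 2.31*g - 0.8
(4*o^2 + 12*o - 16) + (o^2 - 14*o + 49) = 5*o^2 - 2*o + 33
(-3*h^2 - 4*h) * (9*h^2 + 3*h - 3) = -27*h^4 - 45*h^3 - 3*h^2 + 12*h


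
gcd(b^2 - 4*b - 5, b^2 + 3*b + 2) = b + 1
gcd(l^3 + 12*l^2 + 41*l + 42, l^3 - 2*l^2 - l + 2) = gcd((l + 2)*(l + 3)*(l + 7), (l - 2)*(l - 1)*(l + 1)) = 1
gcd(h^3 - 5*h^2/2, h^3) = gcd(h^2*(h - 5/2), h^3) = h^2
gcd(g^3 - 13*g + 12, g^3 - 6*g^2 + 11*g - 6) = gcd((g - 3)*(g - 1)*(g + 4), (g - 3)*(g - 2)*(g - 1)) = g^2 - 4*g + 3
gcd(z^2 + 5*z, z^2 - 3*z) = z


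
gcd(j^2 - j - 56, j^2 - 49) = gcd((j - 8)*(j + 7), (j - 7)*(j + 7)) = j + 7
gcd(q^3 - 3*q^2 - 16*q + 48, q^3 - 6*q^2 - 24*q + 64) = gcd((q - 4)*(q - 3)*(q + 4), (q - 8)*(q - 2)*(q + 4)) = q + 4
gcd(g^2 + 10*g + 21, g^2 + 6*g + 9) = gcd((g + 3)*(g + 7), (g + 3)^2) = g + 3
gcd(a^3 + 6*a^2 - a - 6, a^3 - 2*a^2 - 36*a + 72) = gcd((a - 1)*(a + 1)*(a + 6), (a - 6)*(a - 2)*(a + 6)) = a + 6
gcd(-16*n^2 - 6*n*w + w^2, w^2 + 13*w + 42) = 1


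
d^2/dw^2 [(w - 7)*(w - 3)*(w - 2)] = 6*w - 24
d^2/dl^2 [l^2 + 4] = 2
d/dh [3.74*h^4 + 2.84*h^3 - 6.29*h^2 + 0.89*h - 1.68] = 14.96*h^3 + 8.52*h^2 - 12.58*h + 0.89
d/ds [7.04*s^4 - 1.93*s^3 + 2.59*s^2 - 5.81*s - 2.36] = 28.16*s^3 - 5.79*s^2 + 5.18*s - 5.81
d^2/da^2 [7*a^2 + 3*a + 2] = 14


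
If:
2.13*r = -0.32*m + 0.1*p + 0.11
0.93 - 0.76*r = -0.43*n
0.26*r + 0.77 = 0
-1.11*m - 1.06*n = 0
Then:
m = 7.06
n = -7.40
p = -41.58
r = -2.96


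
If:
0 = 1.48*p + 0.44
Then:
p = -0.30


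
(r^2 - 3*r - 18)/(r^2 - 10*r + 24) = (r + 3)/(r - 4)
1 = 1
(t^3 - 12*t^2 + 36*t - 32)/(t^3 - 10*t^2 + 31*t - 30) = (t^2 - 10*t + 16)/(t^2 - 8*t + 15)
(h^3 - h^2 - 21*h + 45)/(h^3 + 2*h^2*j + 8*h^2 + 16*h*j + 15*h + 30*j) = (h^2 - 6*h + 9)/(h^2 + 2*h*j + 3*h + 6*j)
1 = 1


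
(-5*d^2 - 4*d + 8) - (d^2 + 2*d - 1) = -6*d^2 - 6*d + 9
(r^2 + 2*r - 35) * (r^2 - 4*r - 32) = r^4 - 2*r^3 - 75*r^2 + 76*r + 1120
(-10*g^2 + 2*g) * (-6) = 60*g^2 - 12*g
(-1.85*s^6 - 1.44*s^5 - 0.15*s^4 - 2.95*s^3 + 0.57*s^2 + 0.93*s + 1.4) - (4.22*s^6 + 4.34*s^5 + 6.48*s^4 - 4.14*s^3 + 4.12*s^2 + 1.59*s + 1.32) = -6.07*s^6 - 5.78*s^5 - 6.63*s^4 + 1.19*s^3 - 3.55*s^2 - 0.66*s + 0.0799999999999998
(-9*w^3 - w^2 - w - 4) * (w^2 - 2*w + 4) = -9*w^5 + 17*w^4 - 35*w^3 - 6*w^2 + 4*w - 16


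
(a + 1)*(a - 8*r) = a^2 - 8*a*r + a - 8*r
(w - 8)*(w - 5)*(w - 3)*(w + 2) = w^4 - 14*w^3 + 47*w^2 + 38*w - 240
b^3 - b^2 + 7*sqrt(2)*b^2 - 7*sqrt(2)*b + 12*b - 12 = (b - 1)*(b + sqrt(2))*(b + 6*sqrt(2))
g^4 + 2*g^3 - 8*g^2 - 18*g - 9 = (g - 3)*(g + 1)^2*(g + 3)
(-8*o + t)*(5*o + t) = -40*o^2 - 3*o*t + t^2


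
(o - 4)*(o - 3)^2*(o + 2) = o^4 - 8*o^3 + 13*o^2 + 30*o - 72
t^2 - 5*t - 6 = (t - 6)*(t + 1)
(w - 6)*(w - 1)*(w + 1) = w^3 - 6*w^2 - w + 6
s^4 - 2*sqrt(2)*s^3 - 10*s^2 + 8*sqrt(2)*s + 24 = (s - 2)*(s + 2)*(s - 3*sqrt(2))*(s + sqrt(2))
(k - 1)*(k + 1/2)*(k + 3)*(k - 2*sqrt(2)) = k^4 - 2*sqrt(2)*k^3 + 5*k^3/2 - 5*sqrt(2)*k^2 - 2*k^2 - 3*k/2 + 4*sqrt(2)*k + 3*sqrt(2)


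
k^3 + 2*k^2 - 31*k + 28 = (k - 4)*(k - 1)*(k + 7)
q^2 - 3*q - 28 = (q - 7)*(q + 4)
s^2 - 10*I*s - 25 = (s - 5*I)^2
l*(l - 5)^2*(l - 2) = l^4 - 12*l^3 + 45*l^2 - 50*l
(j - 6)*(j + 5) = j^2 - j - 30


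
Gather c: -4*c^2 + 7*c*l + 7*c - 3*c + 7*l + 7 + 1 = -4*c^2 + c*(7*l + 4) + 7*l + 8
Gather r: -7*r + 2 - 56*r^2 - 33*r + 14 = -56*r^2 - 40*r + 16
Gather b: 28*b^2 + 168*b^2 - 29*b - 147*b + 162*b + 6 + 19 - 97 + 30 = 196*b^2 - 14*b - 42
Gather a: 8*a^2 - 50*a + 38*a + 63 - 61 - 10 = 8*a^2 - 12*a - 8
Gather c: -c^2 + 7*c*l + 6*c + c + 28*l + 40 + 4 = -c^2 + c*(7*l + 7) + 28*l + 44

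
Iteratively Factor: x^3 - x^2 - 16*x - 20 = (x + 2)*(x^2 - 3*x - 10) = (x + 2)^2*(x - 5)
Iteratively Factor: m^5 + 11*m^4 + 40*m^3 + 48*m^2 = (m)*(m^4 + 11*m^3 + 40*m^2 + 48*m) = m^2*(m^3 + 11*m^2 + 40*m + 48) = m^2*(m + 4)*(m^2 + 7*m + 12) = m^2*(m + 3)*(m + 4)*(m + 4)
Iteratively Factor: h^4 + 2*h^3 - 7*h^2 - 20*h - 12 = (h + 2)*(h^3 - 7*h - 6) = (h - 3)*(h + 2)*(h^2 + 3*h + 2) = (h - 3)*(h + 1)*(h + 2)*(h + 2)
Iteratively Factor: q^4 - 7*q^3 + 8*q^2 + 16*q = (q - 4)*(q^3 - 3*q^2 - 4*q) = (q - 4)^2*(q^2 + q) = q*(q - 4)^2*(q + 1)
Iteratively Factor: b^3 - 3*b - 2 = (b - 2)*(b^2 + 2*b + 1) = (b - 2)*(b + 1)*(b + 1)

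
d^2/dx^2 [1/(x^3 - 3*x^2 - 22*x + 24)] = 2*(3*(1 - x)*(x^3 - 3*x^2 - 22*x + 24) + (-3*x^2 + 6*x + 22)^2)/(x^3 - 3*x^2 - 22*x + 24)^3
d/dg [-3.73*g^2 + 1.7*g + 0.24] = 1.7 - 7.46*g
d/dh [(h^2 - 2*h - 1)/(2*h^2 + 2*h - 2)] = 3*(h^2 + 1)/(2*(h^4 + 2*h^3 - h^2 - 2*h + 1))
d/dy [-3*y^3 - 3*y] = -9*y^2 - 3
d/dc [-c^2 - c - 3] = -2*c - 1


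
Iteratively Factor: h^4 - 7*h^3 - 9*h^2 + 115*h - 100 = (h + 4)*(h^3 - 11*h^2 + 35*h - 25) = (h - 1)*(h + 4)*(h^2 - 10*h + 25) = (h - 5)*(h - 1)*(h + 4)*(h - 5)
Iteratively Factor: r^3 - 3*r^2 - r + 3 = (r - 3)*(r^2 - 1) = (r - 3)*(r + 1)*(r - 1)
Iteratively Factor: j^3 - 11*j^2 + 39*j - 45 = (j - 3)*(j^2 - 8*j + 15) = (j - 3)^2*(j - 5)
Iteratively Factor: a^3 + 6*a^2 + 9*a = (a + 3)*(a^2 + 3*a) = (a + 3)^2*(a)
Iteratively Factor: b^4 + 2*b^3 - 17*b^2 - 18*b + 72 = (b - 3)*(b^3 + 5*b^2 - 2*b - 24) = (b - 3)*(b + 3)*(b^2 + 2*b - 8) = (b - 3)*(b + 3)*(b + 4)*(b - 2)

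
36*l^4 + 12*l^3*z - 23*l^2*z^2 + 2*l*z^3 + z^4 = (-3*l + z)*(-2*l + z)*(l + z)*(6*l + z)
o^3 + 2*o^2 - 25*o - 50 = (o - 5)*(o + 2)*(o + 5)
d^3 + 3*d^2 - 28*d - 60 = (d - 5)*(d + 2)*(d + 6)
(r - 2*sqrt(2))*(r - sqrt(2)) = r^2 - 3*sqrt(2)*r + 4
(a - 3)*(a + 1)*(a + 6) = a^3 + 4*a^2 - 15*a - 18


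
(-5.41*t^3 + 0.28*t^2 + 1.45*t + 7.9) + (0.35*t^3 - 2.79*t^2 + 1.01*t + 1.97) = -5.06*t^3 - 2.51*t^2 + 2.46*t + 9.87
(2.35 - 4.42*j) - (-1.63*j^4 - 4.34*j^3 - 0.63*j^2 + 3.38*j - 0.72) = 1.63*j^4 + 4.34*j^3 + 0.63*j^2 - 7.8*j + 3.07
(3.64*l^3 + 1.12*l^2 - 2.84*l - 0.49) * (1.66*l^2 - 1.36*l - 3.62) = 6.0424*l^5 - 3.0912*l^4 - 19.4144*l^3 - 1.0054*l^2 + 10.9472*l + 1.7738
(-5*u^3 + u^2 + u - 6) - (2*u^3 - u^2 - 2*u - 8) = -7*u^3 + 2*u^2 + 3*u + 2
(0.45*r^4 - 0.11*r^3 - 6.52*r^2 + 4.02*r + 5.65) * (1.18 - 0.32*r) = -0.144*r^5 + 0.5662*r^4 + 1.9566*r^3 - 8.98*r^2 + 2.9356*r + 6.667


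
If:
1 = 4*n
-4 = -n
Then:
No Solution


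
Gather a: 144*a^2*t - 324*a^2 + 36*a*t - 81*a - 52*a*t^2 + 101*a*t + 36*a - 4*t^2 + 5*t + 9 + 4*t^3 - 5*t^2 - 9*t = a^2*(144*t - 324) + a*(-52*t^2 + 137*t - 45) + 4*t^3 - 9*t^2 - 4*t + 9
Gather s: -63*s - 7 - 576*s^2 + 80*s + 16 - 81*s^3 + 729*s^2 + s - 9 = -81*s^3 + 153*s^2 + 18*s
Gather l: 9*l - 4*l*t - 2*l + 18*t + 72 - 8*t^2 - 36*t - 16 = l*(7 - 4*t) - 8*t^2 - 18*t + 56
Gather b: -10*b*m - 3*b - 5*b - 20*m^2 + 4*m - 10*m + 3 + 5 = b*(-10*m - 8) - 20*m^2 - 6*m + 8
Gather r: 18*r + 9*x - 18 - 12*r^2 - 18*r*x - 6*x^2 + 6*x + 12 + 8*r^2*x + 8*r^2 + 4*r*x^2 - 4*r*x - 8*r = r^2*(8*x - 4) + r*(4*x^2 - 22*x + 10) - 6*x^2 + 15*x - 6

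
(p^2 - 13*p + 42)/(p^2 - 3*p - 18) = (p - 7)/(p + 3)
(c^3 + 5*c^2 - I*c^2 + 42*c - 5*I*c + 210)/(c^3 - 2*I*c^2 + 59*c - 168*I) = (c^2 + c*(5 + 6*I) + 30*I)/(c^2 + 5*I*c + 24)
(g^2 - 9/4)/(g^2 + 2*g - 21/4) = (2*g + 3)/(2*g + 7)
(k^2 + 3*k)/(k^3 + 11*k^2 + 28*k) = (k + 3)/(k^2 + 11*k + 28)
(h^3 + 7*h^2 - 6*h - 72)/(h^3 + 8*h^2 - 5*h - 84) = (h + 6)/(h + 7)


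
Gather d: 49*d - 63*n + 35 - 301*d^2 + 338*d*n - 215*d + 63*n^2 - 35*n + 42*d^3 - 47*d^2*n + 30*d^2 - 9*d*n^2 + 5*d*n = 42*d^3 + d^2*(-47*n - 271) + d*(-9*n^2 + 343*n - 166) + 63*n^2 - 98*n + 35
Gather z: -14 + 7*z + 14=7*z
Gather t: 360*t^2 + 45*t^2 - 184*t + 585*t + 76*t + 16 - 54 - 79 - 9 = 405*t^2 + 477*t - 126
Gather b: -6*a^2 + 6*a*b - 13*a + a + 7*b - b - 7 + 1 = -6*a^2 - 12*a + b*(6*a + 6) - 6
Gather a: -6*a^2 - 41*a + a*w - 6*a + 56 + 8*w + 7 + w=-6*a^2 + a*(w - 47) + 9*w + 63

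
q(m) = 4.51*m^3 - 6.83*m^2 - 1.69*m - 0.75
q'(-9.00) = 1217.18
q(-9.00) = -3826.56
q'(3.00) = 79.10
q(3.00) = 54.48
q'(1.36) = 4.76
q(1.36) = -4.34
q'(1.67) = 13.23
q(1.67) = -1.62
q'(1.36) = 4.76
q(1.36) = -4.34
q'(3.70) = 132.99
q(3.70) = 127.94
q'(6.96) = 558.65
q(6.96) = 1177.19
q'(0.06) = -2.46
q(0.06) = -0.88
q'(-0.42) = 6.43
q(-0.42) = -1.58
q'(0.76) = -4.26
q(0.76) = -4.00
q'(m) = 13.53*m^2 - 13.66*m - 1.69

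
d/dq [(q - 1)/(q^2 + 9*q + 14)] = (q^2 + 9*q - (q - 1)*(2*q + 9) + 14)/(q^2 + 9*q + 14)^2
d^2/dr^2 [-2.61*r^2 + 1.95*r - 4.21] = -5.22000000000000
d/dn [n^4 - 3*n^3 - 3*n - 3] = 4*n^3 - 9*n^2 - 3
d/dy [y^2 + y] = 2*y + 1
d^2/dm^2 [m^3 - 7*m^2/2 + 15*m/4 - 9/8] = 6*m - 7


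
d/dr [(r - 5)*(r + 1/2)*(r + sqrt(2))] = 3*r^2 - 9*r + 2*sqrt(2)*r - 9*sqrt(2)/2 - 5/2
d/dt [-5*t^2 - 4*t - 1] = -10*t - 4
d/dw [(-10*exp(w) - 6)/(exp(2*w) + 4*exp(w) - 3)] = (10*exp(2*w) + 12*exp(w) + 54)*exp(w)/(exp(4*w) + 8*exp(3*w) + 10*exp(2*w) - 24*exp(w) + 9)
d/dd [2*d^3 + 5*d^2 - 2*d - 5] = 6*d^2 + 10*d - 2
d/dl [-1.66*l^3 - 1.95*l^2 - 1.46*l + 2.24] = -4.98*l^2 - 3.9*l - 1.46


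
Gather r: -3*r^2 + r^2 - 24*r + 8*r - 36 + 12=-2*r^2 - 16*r - 24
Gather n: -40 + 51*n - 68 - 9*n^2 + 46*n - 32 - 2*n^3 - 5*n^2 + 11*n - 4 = -2*n^3 - 14*n^2 + 108*n - 144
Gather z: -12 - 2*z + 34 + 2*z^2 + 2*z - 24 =2*z^2 - 2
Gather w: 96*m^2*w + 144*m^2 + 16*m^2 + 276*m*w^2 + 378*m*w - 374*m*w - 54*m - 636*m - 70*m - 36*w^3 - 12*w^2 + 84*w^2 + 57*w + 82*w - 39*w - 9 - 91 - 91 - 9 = 160*m^2 - 760*m - 36*w^3 + w^2*(276*m + 72) + w*(96*m^2 + 4*m + 100) - 200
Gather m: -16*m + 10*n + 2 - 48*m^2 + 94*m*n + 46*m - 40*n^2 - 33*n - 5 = -48*m^2 + m*(94*n + 30) - 40*n^2 - 23*n - 3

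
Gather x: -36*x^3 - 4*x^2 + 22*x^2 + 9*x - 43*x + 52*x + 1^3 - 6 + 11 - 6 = -36*x^3 + 18*x^2 + 18*x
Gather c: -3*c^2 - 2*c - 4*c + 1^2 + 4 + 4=-3*c^2 - 6*c + 9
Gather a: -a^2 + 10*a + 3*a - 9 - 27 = -a^2 + 13*a - 36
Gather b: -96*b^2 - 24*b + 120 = -96*b^2 - 24*b + 120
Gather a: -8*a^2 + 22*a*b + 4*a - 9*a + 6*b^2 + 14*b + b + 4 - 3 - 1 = -8*a^2 + a*(22*b - 5) + 6*b^2 + 15*b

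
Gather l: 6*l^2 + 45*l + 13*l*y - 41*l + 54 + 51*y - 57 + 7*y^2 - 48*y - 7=6*l^2 + l*(13*y + 4) + 7*y^2 + 3*y - 10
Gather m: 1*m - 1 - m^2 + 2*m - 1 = -m^2 + 3*m - 2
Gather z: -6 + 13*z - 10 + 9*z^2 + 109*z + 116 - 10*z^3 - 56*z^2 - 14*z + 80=-10*z^3 - 47*z^2 + 108*z + 180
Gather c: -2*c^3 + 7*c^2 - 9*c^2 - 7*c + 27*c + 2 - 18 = -2*c^3 - 2*c^2 + 20*c - 16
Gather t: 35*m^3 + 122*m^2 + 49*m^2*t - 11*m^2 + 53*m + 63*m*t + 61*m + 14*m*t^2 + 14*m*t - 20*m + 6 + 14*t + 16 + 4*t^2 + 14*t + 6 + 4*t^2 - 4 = 35*m^3 + 111*m^2 + 94*m + t^2*(14*m + 8) + t*(49*m^2 + 77*m + 28) + 24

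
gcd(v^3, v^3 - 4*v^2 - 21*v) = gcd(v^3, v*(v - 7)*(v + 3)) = v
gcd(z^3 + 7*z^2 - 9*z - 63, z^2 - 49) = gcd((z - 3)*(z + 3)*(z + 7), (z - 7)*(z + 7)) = z + 7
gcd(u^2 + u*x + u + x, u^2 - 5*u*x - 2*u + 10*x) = 1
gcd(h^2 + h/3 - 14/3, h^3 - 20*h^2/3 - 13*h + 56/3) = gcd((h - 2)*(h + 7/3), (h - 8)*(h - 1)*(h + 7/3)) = h + 7/3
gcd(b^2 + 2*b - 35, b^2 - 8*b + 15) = b - 5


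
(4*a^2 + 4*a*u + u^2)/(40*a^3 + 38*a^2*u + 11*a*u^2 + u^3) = (2*a + u)/(20*a^2 + 9*a*u + u^2)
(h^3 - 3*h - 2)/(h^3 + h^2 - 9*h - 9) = (h^2 - h - 2)/(h^2 - 9)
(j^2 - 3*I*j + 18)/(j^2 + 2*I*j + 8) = (j^2 - 3*I*j + 18)/(j^2 + 2*I*j + 8)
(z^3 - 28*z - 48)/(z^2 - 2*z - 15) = (-z^3 + 28*z + 48)/(-z^2 + 2*z + 15)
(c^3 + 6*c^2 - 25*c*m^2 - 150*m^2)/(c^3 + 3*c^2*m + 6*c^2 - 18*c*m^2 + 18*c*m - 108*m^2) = (c^2 - 25*m^2)/(c^2 + 3*c*m - 18*m^2)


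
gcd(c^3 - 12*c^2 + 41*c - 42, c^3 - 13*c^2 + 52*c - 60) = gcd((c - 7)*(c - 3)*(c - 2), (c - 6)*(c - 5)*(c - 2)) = c - 2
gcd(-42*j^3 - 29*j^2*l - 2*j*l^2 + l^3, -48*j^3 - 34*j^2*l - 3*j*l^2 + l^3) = 6*j^2 + 5*j*l + l^2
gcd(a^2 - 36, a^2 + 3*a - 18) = a + 6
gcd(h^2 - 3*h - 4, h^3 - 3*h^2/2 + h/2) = 1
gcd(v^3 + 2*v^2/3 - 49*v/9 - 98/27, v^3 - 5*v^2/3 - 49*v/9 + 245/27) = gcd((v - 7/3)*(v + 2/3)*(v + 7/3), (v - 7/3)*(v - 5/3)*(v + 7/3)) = v^2 - 49/9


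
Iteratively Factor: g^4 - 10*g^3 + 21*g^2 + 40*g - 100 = (g + 2)*(g^3 - 12*g^2 + 45*g - 50) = (g - 2)*(g + 2)*(g^2 - 10*g + 25) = (g - 5)*(g - 2)*(g + 2)*(g - 5)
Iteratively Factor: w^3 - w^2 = (w)*(w^2 - w) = w^2*(w - 1)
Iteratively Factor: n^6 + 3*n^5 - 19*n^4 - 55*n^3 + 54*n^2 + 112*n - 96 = (n + 4)*(n^5 - n^4 - 15*n^3 + 5*n^2 + 34*n - 24) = (n - 1)*(n + 4)*(n^4 - 15*n^2 - 10*n + 24) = (n - 1)*(n + 3)*(n + 4)*(n^3 - 3*n^2 - 6*n + 8) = (n - 1)*(n + 2)*(n + 3)*(n + 4)*(n^2 - 5*n + 4) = (n - 1)^2*(n + 2)*(n + 3)*(n + 4)*(n - 4)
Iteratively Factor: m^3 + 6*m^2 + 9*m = (m)*(m^2 + 6*m + 9) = m*(m + 3)*(m + 3)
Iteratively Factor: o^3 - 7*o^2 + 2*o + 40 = (o - 4)*(o^2 - 3*o - 10) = (o - 5)*(o - 4)*(o + 2)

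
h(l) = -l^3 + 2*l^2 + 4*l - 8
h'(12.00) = -380.00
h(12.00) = -1400.00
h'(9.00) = -203.00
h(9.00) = -539.00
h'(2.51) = -4.86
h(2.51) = -1.17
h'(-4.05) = -61.41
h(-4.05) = 75.04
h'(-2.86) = -31.98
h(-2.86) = 20.31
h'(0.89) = 5.18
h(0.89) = -3.56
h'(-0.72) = -0.44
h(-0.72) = -9.47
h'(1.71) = 2.07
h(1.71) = -0.31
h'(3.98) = -27.60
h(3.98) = -23.44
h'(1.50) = 3.25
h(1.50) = -0.88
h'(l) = -3*l^2 + 4*l + 4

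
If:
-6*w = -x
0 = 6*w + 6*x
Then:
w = 0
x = 0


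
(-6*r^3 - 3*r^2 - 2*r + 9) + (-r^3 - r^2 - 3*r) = -7*r^3 - 4*r^2 - 5*r + 9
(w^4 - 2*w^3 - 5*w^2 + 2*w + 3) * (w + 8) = w^5 + 6*w^4 - 21*w^3 - 38*w^2 + 19*w + 24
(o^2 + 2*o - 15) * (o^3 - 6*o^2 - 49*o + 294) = o^5 - 4*o^4 - 76*o^3 + 286*o^2 + 1323*o - 4410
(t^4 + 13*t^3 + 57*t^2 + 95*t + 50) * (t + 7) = t^5 + 20*t^4 + 148*t^3 + 494*t^2 + 715*t + 350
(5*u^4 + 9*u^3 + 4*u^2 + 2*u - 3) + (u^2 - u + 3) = 5*u^4 + 9*u^3 + 5*u^2 + u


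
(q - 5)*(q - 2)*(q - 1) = q^3 - 8*q^2 + 17*q - 10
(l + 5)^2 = l^2 + 10*l + 25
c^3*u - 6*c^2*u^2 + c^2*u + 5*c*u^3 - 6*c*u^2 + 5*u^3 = (c - 5*u)*(c - u)*(c*u + u)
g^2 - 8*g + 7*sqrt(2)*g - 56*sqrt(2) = (g - 8)*(g + 7*sqrt(2))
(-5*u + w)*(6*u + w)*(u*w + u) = -30*u^3*w - 30*u^3 + u^2*w^2 + u^2*w + u*w^3 + u*w^2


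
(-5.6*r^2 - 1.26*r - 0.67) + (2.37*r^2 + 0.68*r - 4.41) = -3.23*r^2 - 0.58*r - 5.08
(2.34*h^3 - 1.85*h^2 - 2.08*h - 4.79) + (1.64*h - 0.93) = 2.34*h^3 - 1.85*h^2 - 0.44*h - 5.72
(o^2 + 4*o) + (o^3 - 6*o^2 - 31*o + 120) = o^3 - 5*o^2 - 27*o + 120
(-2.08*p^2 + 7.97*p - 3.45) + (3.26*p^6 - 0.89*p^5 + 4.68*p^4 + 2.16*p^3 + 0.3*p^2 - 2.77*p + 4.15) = 3.26*p^6 - 0.89*p^5 + 4.68*p^4 + 2.16*p^3 - 1.78*p^2 + 5.2*p + 0.7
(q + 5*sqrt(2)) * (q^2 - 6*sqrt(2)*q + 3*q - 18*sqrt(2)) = q^3 - sqrt(2)*q^2 + 3*q^2 - 60*q - 3*sqrt(2)*q - 180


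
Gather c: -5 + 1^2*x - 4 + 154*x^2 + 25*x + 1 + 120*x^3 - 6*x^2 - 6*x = 120*x^3 + 148*x^2 + 20*x - 8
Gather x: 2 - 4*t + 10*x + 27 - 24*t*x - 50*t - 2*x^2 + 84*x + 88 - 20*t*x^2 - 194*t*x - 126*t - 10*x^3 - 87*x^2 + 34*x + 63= -180*t - 10*x^3 + x^2*(-20*t - 89) + x*(128 - 218*t) + 180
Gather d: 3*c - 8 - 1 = 3*c - 9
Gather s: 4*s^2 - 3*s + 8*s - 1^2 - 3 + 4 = 4*s^2 + 5*s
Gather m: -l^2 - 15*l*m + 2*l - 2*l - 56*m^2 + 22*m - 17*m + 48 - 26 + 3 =-l^2 - 56*m^2 + m*(5 - 15*l) + 25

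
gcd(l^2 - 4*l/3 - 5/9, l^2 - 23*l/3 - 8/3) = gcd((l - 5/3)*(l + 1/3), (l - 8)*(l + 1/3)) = l + 1/3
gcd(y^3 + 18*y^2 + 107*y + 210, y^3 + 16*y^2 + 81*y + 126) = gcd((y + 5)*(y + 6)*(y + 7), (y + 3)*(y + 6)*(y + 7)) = y^2 + 13*y + 42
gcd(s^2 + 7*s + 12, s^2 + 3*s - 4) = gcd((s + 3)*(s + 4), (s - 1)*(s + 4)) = s + 4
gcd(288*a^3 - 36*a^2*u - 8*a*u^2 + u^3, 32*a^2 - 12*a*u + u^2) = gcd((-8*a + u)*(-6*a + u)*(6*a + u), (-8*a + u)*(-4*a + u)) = -8*a + u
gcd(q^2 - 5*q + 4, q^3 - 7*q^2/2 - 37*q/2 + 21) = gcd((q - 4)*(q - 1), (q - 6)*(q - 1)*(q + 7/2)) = q - 1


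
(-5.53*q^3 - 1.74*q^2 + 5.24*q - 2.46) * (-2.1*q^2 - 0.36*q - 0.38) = 11.613*q^5 + 5.6448*q^4 - 8.2762*q^3 + 3.9408*q^2 - 1.1056*q + 0.9348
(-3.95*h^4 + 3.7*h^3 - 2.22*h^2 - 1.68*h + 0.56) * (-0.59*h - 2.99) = 2.3305*h^5 + 9.6275*h^4 - 9.7532*h^3 + 7.629*h^2 + 4.6928*h - 1.6744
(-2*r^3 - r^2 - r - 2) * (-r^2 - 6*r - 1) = 2*r^5 + 13*r^4 + 9*r^3 + 9*r^2 + 13*r + 2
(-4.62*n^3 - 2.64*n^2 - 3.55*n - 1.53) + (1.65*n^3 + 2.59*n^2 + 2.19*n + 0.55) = -2.97*n^3 - 0.0500000000000003*n^2 - 1.36*n - 0.98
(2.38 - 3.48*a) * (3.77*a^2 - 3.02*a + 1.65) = -13.1196*a^3 + 19.4822*a^2 - 12.9296*a + 3.927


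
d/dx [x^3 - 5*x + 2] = 3*x^2 - 5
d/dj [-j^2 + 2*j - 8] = 2 - 2*j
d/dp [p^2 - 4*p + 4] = 2*p - 4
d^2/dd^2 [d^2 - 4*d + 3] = 2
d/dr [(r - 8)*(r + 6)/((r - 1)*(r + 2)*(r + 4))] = (-r^4 + 4*r^3 + 156*r^2 + 464*r + 112)/(r^6 + 10*r^5 + 29*r^4 + 4*r^3 - 76*r^2 - 32*r + 64)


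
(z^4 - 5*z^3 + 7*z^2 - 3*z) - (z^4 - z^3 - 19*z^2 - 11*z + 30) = -4*z^3 + 26*z^2 + 8*z - 30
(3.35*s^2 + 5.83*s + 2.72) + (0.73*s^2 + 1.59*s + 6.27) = 4.08*s^2 + 7.42*s + 8.99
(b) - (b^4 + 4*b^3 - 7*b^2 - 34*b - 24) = -b^4 - 4*b^3 + 7*b^2 + 35*b + 24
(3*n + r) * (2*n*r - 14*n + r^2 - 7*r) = 6*n^2*r - 42*n^2 + 5*n*r^2 - 35*n*r + r^3 - 7*r^2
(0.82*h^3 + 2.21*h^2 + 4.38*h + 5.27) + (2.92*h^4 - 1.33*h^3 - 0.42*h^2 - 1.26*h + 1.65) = 2.92*h^4 - 0.51*h^3 + 1.79*h^2 + 3.12*h + 6.92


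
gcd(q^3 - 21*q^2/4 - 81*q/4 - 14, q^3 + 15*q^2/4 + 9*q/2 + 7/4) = q^2 + 11*q/4 + 7/4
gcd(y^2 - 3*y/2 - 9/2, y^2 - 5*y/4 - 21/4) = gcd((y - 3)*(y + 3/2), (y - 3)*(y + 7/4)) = y - 3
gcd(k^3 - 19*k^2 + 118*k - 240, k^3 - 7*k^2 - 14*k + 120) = k^2 - 11*k + 30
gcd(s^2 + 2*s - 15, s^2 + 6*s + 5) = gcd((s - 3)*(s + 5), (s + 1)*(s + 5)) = s + 5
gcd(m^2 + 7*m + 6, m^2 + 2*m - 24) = m + 6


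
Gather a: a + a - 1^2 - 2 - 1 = 2*a - 4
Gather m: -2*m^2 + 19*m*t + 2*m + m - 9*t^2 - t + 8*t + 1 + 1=-2*m^2 + m*(19*t + 3) - 9*t^2 + 7*t + 2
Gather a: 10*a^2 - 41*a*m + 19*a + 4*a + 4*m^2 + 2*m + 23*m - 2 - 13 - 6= 10*a^2 + a*(23 - 41*m) + 4*m^2 + 25*m - 21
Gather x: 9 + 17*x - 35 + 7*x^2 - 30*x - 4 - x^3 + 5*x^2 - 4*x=-x^3 + 12*x^2 - 17*x - 30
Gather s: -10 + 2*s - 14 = 2*s - 24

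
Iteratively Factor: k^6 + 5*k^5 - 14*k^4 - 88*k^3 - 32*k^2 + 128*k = (k - 1)*(k^5 + 6*k^4 - 8*k^3 - 96*k^2 - 128*k) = (k - 1)*(k + 2)*(k^4 + 4*k^3 - 16*k^2 - 64*k) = (k - 1)*(k + 2)*(k + 4)*(k^3 - 16*k) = k*(k - 1)*(k + 2)*(k + 4)*(k^2 - 16) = k*(k - 4)*(k - 1)*(k + 2)*(k + 4)*(k + 4)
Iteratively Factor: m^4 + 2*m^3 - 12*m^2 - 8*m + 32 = (m + 4)*(m^3 - 2*m^2 - 4*m + 8) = (m - 2)*(m + 4)*(m^2 - 4) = (m - 2)*(m + 2)*(m + 4)*(m - 2)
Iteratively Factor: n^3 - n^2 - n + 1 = (n - 1)*(n^2 - 1) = (n - 1)*(n + 1)*(n - 1)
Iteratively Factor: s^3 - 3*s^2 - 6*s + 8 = (s - 4)*(s^2 + s - 2) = (s - 4)*(s + 2)*(s - 1)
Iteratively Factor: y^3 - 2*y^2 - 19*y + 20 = (y - 1)*(y^2 - y - 20) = (y - 5)*(y - 1)*(y + 4)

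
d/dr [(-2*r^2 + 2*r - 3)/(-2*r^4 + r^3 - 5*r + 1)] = (2*(2*r - 1)*(2*r^4 - r^3 + 5*r - 1) - (2*r^2 - 2*r + 3)*(8*r^3 - 3*r^2 + 5))/(2*r^4 - r^3 + 5*r - 1)^2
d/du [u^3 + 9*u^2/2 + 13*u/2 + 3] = 3*u^2 + 9*u + 13/2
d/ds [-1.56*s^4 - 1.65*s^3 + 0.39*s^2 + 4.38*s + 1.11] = -6.24*s^3 - 4.95*s^2 + 0.78*s + 4.38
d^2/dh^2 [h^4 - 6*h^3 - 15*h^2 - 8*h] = 12*h^2 - 36*h - 30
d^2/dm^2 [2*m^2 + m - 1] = 4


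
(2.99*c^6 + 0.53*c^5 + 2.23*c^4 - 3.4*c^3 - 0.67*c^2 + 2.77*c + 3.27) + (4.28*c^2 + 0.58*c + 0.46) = 2.99*c^6 + 0.53*c^5 + 2.23*c^4 - 3.4*c^3 + 3.61*c^2 + 3.35*c + 3.73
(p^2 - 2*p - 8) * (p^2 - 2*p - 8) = p^4 - 4*p^3 - 12*p^2 + 32*p + 64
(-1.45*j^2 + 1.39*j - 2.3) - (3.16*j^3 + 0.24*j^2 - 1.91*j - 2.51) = -3.16*j^3 - 1.69*j^2 + 3.3*j + 0.21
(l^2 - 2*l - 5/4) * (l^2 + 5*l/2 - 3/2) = l^4 + l^3/2 - 31*l^2/4 - l/8 + 15/8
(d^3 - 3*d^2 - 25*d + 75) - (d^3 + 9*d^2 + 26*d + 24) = -12*d^2 - 51*d + 51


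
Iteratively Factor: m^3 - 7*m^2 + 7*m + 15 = (m + 1)*(m^2 - 8*m + 15) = (m - 3)*(m + 1)*(m - 5)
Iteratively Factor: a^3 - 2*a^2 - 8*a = (a + 2)*(a^2 - 4*a) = a*(a + 2)*(a - 4)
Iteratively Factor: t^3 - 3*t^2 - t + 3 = (t - 3)*(t^2 - 1) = (t - 3)*(t + 1)*(t - 1)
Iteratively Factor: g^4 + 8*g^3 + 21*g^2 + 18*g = (g + 3)*(g^3 + 5*g^2 + 6*g) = g*(g + 3)*(g^2 + 5*g + 6) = g*(g + 3)^2*(g + 2)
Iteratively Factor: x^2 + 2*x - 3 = (x + 3)*(x - 1)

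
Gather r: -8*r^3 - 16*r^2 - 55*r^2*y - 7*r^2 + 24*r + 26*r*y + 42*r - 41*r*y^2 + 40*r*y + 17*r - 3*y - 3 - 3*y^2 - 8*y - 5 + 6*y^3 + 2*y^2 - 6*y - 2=-8*r^3 + r^2*(-55*y - 23) + r*(-41*y^2 + 66*y + 83) + 6*y^3 - y^2 - 17*y - 10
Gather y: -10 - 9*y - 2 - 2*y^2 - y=-2*y^2 - 10*y - 12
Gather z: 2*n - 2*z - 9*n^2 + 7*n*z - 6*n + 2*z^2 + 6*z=-9*n^2 - 4*n + 2*z^2 + z*(7*n + 4)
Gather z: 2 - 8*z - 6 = -8*z - 4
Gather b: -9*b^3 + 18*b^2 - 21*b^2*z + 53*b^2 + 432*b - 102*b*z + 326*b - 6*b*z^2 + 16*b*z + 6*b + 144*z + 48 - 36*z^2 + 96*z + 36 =-9*b^3 + b^2*(71 - 21*z) + b*(-6*z^2 - 86*z + 764) - 36*z^2 + 240*z + 84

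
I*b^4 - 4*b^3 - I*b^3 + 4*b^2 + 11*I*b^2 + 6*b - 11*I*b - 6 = (b - 1)*(b - I)*(b + 6*I)*(I*b + 1)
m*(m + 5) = m^2 + 5*m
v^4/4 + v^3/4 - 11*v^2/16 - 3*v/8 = v*(v/4 + 1/2)*(v - 3/2)*(v + 1/2)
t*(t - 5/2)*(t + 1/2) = t^3 - 2*t^2 - 5*t/4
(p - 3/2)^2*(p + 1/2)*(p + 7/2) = p^4 + p^3 - 8*p^2 + 15*p/4 + 63/16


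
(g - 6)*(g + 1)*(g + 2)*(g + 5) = g^4 + 2*g^3 - 31*g^2 - 92*g - 60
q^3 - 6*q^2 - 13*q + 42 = (q - 7)*(q - 2)*(q + 3)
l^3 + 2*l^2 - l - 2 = (l - 1)*(l + 1)*(l + 2)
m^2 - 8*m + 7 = (m - 7)*(m - 1)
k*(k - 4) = k^2 - 4*k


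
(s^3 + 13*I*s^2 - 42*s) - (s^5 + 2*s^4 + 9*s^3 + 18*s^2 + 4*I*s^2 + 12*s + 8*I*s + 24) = -s^5 - 2*s^4 - 8*s^3 - 18*s^2 + 9*I*s^2 - 54*s - 8*I*s - 24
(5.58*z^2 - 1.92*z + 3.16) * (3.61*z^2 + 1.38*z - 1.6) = 20.1438*z^4 + 0.7692*z^3 - 0.17*z^2 + 7.4328*z - 5.056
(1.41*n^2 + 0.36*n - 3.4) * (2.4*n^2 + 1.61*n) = 3.384*n^4 + 3.1341*n^3 - 7.5804*n^2 - 5.474*n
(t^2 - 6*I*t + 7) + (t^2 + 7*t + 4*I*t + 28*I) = 2*t^2 + 7*t - 2*I*t + 7 + 28*I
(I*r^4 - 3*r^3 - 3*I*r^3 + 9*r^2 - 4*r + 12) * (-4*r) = -4*I*r^5 + 12*r^4 + 12*I*r^4 - 36*r^3 + 16*r^2 - 48*r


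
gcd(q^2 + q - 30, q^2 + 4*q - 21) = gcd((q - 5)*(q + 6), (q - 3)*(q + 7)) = 1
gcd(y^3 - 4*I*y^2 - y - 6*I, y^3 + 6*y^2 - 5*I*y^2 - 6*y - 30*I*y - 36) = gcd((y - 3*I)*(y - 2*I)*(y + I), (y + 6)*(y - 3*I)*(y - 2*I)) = y^2 - 5*I*y - 6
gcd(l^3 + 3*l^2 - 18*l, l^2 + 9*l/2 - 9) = l + 6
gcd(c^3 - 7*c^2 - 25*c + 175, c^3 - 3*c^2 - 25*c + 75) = c^2 - 25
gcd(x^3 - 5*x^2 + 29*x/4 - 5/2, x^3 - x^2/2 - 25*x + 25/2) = x - 1/2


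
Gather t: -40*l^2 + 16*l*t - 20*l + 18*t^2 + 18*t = -40*l^2 - 20*l + 18*t^2 + t*(16*l + 18)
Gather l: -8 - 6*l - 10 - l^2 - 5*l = -l^2 - 11*l - 18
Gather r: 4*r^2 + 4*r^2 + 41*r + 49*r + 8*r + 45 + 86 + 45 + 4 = 8*r^2 + 98*r + 180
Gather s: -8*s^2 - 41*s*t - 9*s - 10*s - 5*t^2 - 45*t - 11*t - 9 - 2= -8*s^2 + s*(-41*t - 19) - 5*t^2 - 56*t - 11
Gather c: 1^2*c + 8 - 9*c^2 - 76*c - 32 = -9*c^2 - 75*c - 24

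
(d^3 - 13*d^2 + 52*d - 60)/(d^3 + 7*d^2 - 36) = (d^2 - 11*d + 30)/(d^2 + 9*d + 18)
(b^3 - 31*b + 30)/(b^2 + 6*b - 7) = (b^2 + b - 30)/(b + 7)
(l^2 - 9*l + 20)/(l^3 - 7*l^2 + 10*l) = (l - 4)/(l*(l - 2))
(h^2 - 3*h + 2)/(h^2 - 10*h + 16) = (h - 1)/(h - 8)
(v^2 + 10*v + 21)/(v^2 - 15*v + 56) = (v^2 + 10*v + 21)/(v^2 - 15*v + 56)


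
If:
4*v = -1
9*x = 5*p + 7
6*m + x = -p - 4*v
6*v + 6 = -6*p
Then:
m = 25/108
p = -3/4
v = -1/4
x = 13/36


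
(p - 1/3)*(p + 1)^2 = p^3 + 5*p^2/3 + p/3 - 1/3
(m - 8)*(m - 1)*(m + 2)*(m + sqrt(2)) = m^4 - 7*m^3 + sqrt(2)*m^3 - 10*m^2 - 7*sqrt(2)*m^2 - 10*sqrt(2)*m + 16*m + 16*sqrt(2)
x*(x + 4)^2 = x^3 + 8*x^2 + 16*x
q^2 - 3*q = q*(q - 3)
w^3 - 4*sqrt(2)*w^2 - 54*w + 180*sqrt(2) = (w - 6*sqrt(2))*(w - 3*sqrt(2))*(w + 5*sqrt(2))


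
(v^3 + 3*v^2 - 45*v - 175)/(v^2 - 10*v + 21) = (v^2 + 10*v + 25)/(v - 3)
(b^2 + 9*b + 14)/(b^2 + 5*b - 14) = (b + 2)/(b - 2)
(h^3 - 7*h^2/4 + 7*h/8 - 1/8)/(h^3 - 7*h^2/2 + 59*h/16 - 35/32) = 4*(4*h^2 - 5*h + 1)/(16*h^2 - 48*h + 35)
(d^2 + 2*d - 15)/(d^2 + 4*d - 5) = (d - 3)/(d - 1)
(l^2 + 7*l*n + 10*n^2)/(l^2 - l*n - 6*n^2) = (l + 5*n)/(l - 3*n)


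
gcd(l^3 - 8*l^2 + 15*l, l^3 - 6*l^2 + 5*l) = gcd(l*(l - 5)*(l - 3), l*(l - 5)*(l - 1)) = l^2 - 5*l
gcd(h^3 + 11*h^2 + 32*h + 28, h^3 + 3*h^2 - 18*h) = 1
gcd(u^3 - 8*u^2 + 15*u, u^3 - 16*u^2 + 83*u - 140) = u - 5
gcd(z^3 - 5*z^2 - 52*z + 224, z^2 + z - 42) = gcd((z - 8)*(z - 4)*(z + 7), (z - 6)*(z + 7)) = z + 7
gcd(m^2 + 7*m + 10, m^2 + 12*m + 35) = m + 5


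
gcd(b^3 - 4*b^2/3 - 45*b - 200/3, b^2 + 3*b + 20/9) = b + 5/3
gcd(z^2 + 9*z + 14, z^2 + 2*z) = z + 2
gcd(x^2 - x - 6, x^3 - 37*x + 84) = x - 3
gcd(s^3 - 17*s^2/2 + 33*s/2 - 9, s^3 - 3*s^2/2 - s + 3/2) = s^2 - 5*s/2 + 3/2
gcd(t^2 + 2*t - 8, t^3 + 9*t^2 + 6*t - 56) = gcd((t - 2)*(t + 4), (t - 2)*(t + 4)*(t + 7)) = t^2 + 2*t - 8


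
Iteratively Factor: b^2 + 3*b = (b + 3)*(b)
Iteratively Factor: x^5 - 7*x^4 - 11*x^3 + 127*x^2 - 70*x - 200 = (x - 2)*(x^4 - 5*x^3 - 21*x^2 + 85*x + 100) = (x - 2)*(x + 4)*(x^3 - 9*x^2 + 15*x + 25) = (x - 5)*(x - 2)*(x + 4)*(x^2 - 4*x - 5) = (x - 5)*(x - 2)*(x + 1)*(x + 4)*(x - 5)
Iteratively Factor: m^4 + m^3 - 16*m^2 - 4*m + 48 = (m - 2)*(m^3 + 3*m^2 - 10*m - 24) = (m - 2)*(m + 2)*(m^2 + m - 12) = (m - 2)*(m + 2)*(m + 4)*(m - 3)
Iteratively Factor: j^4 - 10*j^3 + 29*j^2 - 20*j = (j - 5)*(j^3 - 5*j^2 + 4*j) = (j - 5)*(j - 4)*(j^2 - j) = j*(j - 5)*(j - 4)*(j - 1)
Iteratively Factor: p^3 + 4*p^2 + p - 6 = (p + 2)*(p^2 + 2*p - 3) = (p + 2)*(p + 3)*(p - 1)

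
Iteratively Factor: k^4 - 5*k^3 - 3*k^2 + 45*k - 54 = (k - 3)*(k^3 - 2*k^2 - 9*k + 18) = (k - 3)^2*(k^2 + k - 6) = (k - 3)^2*(k + 3)*(k - 2)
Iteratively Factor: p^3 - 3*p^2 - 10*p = (p)*(p^2 - 3*p - 10) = p*(p + 2)*(p - 5)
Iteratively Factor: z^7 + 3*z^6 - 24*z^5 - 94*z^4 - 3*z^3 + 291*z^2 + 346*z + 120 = (z + 1)*(z^6 + 2*z^5 - 26*z^4 - 68*z^3 + 65*z^2 + 226*z + 120) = (z + 1)^2*(z^5 + z^4 - 27*z^3 - 41*z^2 + 106*z + 120) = (z - 2)*(z + 1)^2*(z^4 + 3*z^3 - 21*z^2 - 83*z - 60) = (z - 2)*(z + 1)^3*(z^3 + 2*z^2 - 23*z - 60) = (z - 5)*(z - 2)*(z + 1)^3*(z^2 + 7*z + 12) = (z - 5)*(z - 2)*(z + 1)^3*(z + 3)*(z + 4)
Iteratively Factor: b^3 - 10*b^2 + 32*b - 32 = (b - 4)*(b^2 - 6*b + 8) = (b - 4)*(b - 2)*(b - 4)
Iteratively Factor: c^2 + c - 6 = (c + 3)*(c - 2)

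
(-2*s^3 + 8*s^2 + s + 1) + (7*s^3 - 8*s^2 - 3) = 5*s^3 + s - 2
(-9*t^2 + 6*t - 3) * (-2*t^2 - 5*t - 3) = 18*t^4 + 33*t^3 + 3*t^2 - 3*t + 9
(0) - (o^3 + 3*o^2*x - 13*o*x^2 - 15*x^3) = -o^3 - 3*o^2*x + 13*o*x^2 + 15*x^3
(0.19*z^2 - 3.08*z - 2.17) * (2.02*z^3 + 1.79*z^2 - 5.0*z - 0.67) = 0.3838*z^5 - 5.8815*z^4 - 10.8466*z^3 + 11.3884*z^2 + 12.9136*z + 1.4539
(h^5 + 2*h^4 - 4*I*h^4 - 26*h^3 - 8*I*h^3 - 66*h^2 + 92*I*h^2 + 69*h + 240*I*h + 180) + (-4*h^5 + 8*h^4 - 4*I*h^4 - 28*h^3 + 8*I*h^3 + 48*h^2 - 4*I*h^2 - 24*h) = -3*h^5 + 10*h^4 - 8*I*h^4 - 54*h^3 - 18*h^2 + 88*I*h^2 + 45*h + 240*I*h + 180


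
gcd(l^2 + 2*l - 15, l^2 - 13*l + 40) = 1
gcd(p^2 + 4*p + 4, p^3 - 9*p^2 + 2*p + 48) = p + 2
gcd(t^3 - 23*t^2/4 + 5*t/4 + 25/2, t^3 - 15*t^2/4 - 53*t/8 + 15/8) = t - 5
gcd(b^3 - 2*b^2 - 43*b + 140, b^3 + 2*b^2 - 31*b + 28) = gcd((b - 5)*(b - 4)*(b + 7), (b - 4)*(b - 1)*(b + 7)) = b^2 + 3*b - 28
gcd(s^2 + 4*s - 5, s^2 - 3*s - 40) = s + 5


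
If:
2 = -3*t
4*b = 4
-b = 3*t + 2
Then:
No Solution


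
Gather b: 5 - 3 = 2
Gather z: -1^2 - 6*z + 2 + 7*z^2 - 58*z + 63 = 7*z^2 - 64*z + 64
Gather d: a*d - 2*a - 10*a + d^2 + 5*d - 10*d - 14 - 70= -12*a + d^2 + d*(a - 5) - 84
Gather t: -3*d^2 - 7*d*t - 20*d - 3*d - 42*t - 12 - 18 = -3*d^2 - 23*d + t*(-7*d - 42) - 30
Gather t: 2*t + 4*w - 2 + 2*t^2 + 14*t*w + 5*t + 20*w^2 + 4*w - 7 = 2*t^2 + t*(14*w + 7) + 20*w^2 + 8*w - 9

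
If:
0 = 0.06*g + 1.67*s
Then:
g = -27.8333333333333*s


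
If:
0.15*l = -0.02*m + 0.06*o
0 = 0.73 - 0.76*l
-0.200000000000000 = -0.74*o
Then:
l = 0.96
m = -6.39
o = 0.27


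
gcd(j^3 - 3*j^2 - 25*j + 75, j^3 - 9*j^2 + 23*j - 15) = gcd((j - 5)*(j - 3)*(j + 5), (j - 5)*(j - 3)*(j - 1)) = j^2 - 8*j + 15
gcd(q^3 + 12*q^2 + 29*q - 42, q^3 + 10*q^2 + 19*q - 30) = q^2 + 5*q - 6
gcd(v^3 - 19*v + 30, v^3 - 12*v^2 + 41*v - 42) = v^2 - 5*v + 6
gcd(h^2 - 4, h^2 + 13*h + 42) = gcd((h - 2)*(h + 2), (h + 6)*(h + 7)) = 1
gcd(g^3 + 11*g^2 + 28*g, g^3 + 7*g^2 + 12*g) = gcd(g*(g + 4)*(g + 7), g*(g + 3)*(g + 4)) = g^2 + 4*g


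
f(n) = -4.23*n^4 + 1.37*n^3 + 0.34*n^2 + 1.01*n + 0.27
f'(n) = -16.92*n^3 + 4.11*n^2 + 0.68*n + 1.01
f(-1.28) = -14.69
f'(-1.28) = 42.36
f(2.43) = -123.10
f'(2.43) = -215.85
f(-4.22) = -1442.39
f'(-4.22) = 1342.90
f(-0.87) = -3.68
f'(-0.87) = 14.67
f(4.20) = -1204.24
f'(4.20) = -1177.20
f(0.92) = -0.48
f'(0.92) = -8.06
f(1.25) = -5.59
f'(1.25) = -24.76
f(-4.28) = -1524.67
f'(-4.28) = 1399.96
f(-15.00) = -218705.88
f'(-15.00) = 58020.56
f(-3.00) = -379.32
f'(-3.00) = 492.80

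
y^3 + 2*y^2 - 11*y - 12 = (y - 3)*(y + 1)*(y + 4)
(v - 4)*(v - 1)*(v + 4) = v^3 - v^2 - 16*v + 16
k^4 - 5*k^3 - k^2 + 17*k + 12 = (k - 4)*(k - 3)*(k + 1)^2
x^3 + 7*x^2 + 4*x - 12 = (x - 1)*(x + 2)*(x + 6)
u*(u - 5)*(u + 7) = u^3 + 2*u^2 - 35*u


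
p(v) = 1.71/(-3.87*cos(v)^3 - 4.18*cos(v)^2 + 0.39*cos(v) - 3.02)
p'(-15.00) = 0.00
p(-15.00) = -0.42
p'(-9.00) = 0.07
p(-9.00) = -0.44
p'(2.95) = -0.06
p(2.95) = -0.45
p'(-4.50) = 0.26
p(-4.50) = -0.53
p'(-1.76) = -0.25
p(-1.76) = -0.53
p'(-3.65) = -0.06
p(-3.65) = -0.43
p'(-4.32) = 0.23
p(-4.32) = -0.48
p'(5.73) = 0.21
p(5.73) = -0.21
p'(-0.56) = 0.21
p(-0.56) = -0.21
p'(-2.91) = 0.07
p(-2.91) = -0.45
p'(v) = 1.71*(-11.61*sin(v)*cos(v)^2 - 8.36*sin(v)*cos(v) + 0.39*sin(v))/(-3.87*cos(v)^3 - 4.18*cos(v)^2 + 0.39*cos(v) - 3.02)^2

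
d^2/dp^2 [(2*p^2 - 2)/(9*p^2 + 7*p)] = 4*(-63*p^3 - 243*p^2 - 189*p - 49)/(p^3*(729*p^3 + 1701*p^2 + 1323*p + 343))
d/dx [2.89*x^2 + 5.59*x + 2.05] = 5.78*x + 5.59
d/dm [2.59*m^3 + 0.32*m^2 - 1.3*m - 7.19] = 7.77*m^2 + 0.64*m - 1.3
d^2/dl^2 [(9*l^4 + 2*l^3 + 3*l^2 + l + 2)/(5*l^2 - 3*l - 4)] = 2*(225*l^6 - 405*l^5 - 297*l^4 + 992*l^3 + 1266*l^2 + 66*l + 94)/(125*l^6 - 225*l^5 - 165*l^4 + 333*l^3 + 132*l^2 - 144*l - 64)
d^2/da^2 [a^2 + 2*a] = 2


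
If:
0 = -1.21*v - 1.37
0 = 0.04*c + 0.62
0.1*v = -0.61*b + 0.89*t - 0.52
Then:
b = 1.45901639344262*t - 0.666847310662512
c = -15.50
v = -1.13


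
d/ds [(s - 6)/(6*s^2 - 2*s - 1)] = (-6*s^2 + 72*s - 13)/(36*s^4 - 24*s^3 - 8*s^2 + 4*s + 1)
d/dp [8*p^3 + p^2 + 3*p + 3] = 24*p^2 + 2*p + 3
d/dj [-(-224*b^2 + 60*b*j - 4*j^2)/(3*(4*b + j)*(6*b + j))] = 4*b*(-920*b^2 - 64*b*j + 25*j^2)/(3*(576*b^4 + 480*b^3*j + 148*b^2*j^2 + 20*b*j^3 + j^4))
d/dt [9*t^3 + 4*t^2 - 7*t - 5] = 27*t^2 + 8*t - 7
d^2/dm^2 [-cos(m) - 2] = cos(m)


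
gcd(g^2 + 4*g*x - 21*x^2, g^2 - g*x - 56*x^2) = g + 7*x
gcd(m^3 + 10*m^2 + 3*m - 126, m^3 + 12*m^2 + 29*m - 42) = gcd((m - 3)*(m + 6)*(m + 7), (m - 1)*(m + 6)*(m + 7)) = m^2 + 13*m + 42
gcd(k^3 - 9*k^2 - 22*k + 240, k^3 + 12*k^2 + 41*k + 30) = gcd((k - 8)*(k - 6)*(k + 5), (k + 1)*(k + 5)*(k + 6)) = k + 5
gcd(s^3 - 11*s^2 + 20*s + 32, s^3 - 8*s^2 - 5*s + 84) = s - 4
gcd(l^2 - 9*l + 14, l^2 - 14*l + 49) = l - 7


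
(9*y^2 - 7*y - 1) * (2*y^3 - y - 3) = 18*y^5 - 14*y^4 - 11*y^3 - 20*y^2 + 22*y + 3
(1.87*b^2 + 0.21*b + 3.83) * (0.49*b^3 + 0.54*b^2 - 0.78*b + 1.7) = 0.9163*b^5 + 1.1127*b^4 + 0.5315*b^3 + 5.0834*b^2 - 2.6304*b + 6.511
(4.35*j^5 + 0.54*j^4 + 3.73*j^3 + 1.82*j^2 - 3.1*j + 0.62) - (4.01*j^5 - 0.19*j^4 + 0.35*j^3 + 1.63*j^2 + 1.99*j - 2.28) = 0.34*j^5 + 0.73*j^4 + 3.38*j^3 + 0.19*j^2 - 5.09*j + 2.9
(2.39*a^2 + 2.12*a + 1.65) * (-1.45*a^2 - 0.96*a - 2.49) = -3.4655*a^4 - 5.3684*a^3 - 10.3788*a^2 - 6.8628*a - 4.1085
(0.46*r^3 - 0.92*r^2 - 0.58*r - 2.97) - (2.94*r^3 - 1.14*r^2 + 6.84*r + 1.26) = -2.48*r^3 + 0.22*r^2 - 7.42*r - 4.23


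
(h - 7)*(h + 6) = h^2 - h - 42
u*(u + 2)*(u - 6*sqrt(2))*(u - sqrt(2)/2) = u^4 - 13*sqrt(2)*u^3/2 + 2*u^3 - 13*sqrt(2)*u^2 + 6*u^2 + 12*u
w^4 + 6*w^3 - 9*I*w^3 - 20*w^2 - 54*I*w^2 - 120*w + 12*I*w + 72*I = (w + 6)*(w - 6*I)*(w - 2*I)*(w - I)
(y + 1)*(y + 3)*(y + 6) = y^3 + 10*y^2 + 27*y + 18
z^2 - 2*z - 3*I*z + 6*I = (z - 2)*(z - 3*I)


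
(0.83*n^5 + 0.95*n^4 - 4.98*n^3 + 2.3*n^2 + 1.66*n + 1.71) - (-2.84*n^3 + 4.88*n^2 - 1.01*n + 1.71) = 0.83*n^5 + 0.95*n^4 - 2.14*n^3 - 2.58*n^2 + 2.67*n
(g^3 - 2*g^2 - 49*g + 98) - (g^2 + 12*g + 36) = g^3 - 3*g^2 - 61*g + 62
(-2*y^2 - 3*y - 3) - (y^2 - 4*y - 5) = -3*y^2 + y + 2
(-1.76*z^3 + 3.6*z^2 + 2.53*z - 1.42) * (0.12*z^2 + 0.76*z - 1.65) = -0.2112*z^5 - 0.9056*z^4 + 5.9436*z^3 - 4.1876*z^2 - 5.2537*z + 2.343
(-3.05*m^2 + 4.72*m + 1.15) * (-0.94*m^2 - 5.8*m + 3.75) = 2.867*m^4 + 13.2532*m^3 - 39.8945*m^2 + 11.03*m + 4.3125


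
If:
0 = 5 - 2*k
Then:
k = 5/2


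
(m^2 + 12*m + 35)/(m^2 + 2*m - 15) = (m + 7)/(m - 3)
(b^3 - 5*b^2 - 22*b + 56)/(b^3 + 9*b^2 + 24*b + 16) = (b^2 - 9*b + 14)/(b^2 + 5*b + 4)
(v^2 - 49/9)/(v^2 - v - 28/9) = (3*v + 7)/(3*v + 4)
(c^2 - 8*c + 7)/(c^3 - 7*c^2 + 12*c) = (c^2 - 8*c + 7)/(c*(c^2 - 7*c + 12))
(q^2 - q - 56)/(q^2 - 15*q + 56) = (q + 7)/(q - 7)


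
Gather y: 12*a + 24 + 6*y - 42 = 12*a + 6*y - 18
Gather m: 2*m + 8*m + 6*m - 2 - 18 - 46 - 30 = 16*m - 96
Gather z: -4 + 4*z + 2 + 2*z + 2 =6*z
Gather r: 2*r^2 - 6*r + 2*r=2*r^2 - 4*r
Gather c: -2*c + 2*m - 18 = -2*c + 2*m - 18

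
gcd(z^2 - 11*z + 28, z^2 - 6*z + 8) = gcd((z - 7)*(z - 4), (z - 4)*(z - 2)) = z - 4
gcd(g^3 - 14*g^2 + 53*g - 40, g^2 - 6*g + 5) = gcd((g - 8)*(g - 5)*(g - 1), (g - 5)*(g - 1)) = g^2 - 6*g + 5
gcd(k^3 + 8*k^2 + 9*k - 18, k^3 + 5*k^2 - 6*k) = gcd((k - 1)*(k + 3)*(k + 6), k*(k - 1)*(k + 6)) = k^2 + 5*k - 6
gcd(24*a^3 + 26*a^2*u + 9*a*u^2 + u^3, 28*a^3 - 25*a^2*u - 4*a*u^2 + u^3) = 4*a + u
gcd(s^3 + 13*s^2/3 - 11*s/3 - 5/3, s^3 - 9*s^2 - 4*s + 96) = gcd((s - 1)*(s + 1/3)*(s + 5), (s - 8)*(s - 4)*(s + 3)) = 1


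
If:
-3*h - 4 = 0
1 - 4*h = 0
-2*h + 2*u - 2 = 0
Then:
No Solution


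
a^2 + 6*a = a*(a + 6)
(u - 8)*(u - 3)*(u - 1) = u^3 - 12*u^2 + 35*u - 24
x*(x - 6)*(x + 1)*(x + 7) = x^4 + 2*x^3 - 41*x^2 - 42*x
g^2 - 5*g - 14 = (g - 7)*(g + 2)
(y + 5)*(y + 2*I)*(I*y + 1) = I*y^3 - y^2 + 5*I*y^2 - 5*y + 2*I*y + 10*I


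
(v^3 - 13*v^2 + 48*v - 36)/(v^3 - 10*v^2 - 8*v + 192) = (v^2 - 7*v + 6)/(v^2 - 4*v - 32)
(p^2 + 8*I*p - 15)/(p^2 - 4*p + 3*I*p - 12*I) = (p + 5*I)/(p - 4)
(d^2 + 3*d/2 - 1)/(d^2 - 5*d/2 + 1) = (d + 2)/(d - 2)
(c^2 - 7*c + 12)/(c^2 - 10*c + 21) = (c - 4)/(c - 7)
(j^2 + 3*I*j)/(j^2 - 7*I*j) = (j + 3*I)/(j - 7*I)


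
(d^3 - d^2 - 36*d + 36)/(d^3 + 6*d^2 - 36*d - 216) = (d - 1)/(d + 6)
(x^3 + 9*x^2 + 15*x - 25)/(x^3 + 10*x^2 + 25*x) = (x - 1)/x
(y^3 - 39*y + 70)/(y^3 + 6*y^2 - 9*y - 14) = (y - 5)/(y + 1)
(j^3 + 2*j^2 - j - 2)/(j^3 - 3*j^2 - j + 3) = (j + 2)/(j - 3)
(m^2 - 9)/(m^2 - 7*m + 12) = (m + 3)/(m - 4)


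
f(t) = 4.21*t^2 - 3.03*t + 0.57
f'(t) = 8.42*t - 3.03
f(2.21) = 14.44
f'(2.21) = 15.58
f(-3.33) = 57.34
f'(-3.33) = -31.07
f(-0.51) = 3.21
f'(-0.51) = -7.32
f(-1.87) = 20.96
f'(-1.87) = -18.78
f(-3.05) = 48.98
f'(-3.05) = -28.71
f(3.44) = 39.97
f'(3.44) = 25.93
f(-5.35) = 137.28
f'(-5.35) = -48.08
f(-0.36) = 2.21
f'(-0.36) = -6.06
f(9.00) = 314.31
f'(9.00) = 72.75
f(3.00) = 29.37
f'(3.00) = 22.23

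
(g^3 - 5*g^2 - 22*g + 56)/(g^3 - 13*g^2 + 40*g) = (g^3 - 5*g^2 - 22*g + 56)/(g*(g^2 - 13*g + 40))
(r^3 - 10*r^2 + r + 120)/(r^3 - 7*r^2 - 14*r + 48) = (r - 5)/(r - 2)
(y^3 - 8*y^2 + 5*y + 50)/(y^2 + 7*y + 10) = (y^2 - 10*y + 25)/(y + 5)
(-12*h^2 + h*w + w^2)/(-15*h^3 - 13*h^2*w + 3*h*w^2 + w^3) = (4*h + w)/(5*h^2 + 6*h*w + w^2)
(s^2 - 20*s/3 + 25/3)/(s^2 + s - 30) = (s - 5/3)/(s + 6)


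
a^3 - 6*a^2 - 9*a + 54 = (a - 6)*(a - 3)*(a + 3)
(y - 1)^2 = y^2 - 2*y + 1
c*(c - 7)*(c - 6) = c^3 - 13*c^2 + 42*c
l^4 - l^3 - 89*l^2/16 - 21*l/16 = l*(l - 3)*(l + 1/4)*(l + 7/4)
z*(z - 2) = z^2 - 2*z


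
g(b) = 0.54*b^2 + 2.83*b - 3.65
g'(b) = 1.08*b + 2.83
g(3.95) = 15.95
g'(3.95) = 7.10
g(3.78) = 14.76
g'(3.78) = 6.91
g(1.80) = 3.19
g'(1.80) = 4.77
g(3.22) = 11.06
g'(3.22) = 6.31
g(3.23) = 11.12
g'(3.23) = 6.32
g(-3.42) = -7.01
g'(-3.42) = -0.86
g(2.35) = 5.98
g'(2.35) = 5.37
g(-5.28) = -3.54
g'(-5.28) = -2.87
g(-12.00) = 40.15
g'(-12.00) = -10.13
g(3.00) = 9.70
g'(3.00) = 6.07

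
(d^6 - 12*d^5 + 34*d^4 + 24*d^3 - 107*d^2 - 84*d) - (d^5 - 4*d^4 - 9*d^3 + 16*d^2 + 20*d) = d^6 - 13*d^5 + 38*d^4 + 33*d^3 - 123*d^2 - 104*d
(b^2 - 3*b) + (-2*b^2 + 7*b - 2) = -b^2 + 4*b - 2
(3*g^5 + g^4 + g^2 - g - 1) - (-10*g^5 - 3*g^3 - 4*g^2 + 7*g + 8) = 13*g^5 + g^4 + 3*g^3 + 5*g^2 - 8*g - 9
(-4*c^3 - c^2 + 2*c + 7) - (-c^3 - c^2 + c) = -3*c^3 + c + 7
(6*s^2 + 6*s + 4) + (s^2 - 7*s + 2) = 7*s^2 - s + 6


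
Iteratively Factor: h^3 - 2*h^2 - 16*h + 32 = (h - 2)*(h^2 - 16) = (h - 2)*(h + 4)*(h - 4)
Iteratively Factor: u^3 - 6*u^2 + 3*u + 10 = (u + 1)*(u^2 - 7*u + 10) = (u - 2)*(u + 1)*(u - 5)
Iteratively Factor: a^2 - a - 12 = (a + 3)*(a - 4)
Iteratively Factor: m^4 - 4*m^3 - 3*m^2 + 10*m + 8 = (m + 1)*(m^3 - 5*m^2 + 2*m + 8) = (m - 2)*(m + 1)*(m^2 - 3*m - 4) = (m - 4)*(m - 2)*(m + 1)*(m + 1)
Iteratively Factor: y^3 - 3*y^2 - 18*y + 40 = (y + 4)*(y^2 - 7*y + 10) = (y - 5)*(y + 4)*(y - 2)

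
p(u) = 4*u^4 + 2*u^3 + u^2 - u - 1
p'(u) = 16*u^3 + 6*u^2 + 2*u - 1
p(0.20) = -1.14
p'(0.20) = -0.23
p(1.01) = 5.23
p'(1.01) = 23.63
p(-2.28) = 90.87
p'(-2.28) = -164.01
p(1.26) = 13.41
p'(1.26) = 43.05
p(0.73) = 0.72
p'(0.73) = 9.88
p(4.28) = 1512.10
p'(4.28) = 1371.91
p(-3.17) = 352.43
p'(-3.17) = -456.73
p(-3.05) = 300.75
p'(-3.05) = -405.25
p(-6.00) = 4793.00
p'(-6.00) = -3253.00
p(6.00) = 5645.00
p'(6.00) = 3683.00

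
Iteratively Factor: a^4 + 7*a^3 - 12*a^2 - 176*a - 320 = (a + 4)*(a^3 + 3*a^2 - 24*a - 80) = (a - 5)*(a + 4)*(a^2 + 8*a + 16) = (a - 5)*(a + 4)^2*(a + 4)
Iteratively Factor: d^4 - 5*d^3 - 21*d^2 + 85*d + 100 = (d + 4)*(d^3 - 9*d^2 + 15*d + 25) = (d - 5)*(d + 4)*(d^2 - 4*d - 5) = (d - 5)*(d + 1)*(d + 4)*(d - 5)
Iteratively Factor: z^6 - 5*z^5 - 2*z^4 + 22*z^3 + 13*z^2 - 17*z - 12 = (z - 4)*(z^5 - z^4 - 6*z^3 - 2*z^2 + 5*z + 3) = (z - 4)*(z + 1)*(z^4 - 2*z^3 - 4*z^2 + 2*z + 3) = (z - 4)*(z - 3)*(z + 1)*(z^3 + z^2 - z - 1) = (z - 4)*(z - 3)*(z + 1)^2*(z^2 - 1) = (z - 4)*(z - 3)*(z - 1)*(z + 1)^2*(z + 1)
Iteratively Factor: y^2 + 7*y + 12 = (y + 4)*(y + 3)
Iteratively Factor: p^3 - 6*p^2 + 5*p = (p - 1)*(p^2 - 5*p) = (p - 5)*(p - 1)*(p)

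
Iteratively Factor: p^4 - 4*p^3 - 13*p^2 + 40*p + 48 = (p - 4)*(p^3 - 13*p - 12) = (p - 4)*(p + 1)*(p^2 - p - 12) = (p - 4)*(p + 1)*(p + 3)*(p - 4)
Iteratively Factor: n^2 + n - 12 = (n + 4)*(n - 3)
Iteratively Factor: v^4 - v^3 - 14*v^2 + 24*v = (v - 3)*(v^3 + 2*v^2 - 8*v) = v*(v - 3)*(v^2 + 2*v - 8) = v*(v - 3)*(v + 4)*(v - 2)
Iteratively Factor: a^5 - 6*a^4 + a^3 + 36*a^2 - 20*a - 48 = (a + 2)*(a^4 - 8*a^3 + 17*a^2 + 2*a - 24) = (a + 1)*(a + 2)*(a^3 - 9*a^2 + 26*a - 24) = (a - 2)*(a + 1)*(a + 2)*(a^2 - 7*a + 12) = (a - 4)*(a - 2)*(a + 1)*(a + 2)*(a - 3)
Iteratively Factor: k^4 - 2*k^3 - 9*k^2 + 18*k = (k - 2)*(k^3 - 9*k) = (k - 3)*(k - 2)*(k^2 + 3*k) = (k - 3)*(k - 2)*(k + 3)*(k)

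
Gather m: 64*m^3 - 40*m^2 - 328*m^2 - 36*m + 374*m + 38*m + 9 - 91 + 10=64*m^3 - 368*m^2 + 376*m - 72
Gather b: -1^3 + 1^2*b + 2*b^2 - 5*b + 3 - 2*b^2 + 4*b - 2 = 0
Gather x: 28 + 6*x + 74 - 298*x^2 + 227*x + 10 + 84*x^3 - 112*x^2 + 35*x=84*x^3 - 410*x^2 + 268*x + 112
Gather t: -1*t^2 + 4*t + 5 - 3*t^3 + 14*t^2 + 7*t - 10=-3*t^3 + 13*t^2 + 11*t - 5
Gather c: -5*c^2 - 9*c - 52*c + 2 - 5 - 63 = -5*c^2 - 61*c - 66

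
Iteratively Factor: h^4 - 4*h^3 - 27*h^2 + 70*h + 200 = (h + 4)*(h^3 - 8*h^2 + 5*h + 50) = (h - 5)*(h + 4)*(h^2 - 3*h - 10) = (h - 5)*(h + 2)*(h + 4)*(h - 5)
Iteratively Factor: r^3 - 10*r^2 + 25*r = (r)*(r^2 - 10*r + 25) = r*(r - 5)*(r - 5)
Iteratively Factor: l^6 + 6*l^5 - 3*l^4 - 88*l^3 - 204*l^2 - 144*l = (l + 3)*(l^5 + 3*l^4 - 12*l^3 - 52*l^2 - 48*l) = (l - 4)*(l + 3)*(l^4 + 7*l^3 + 16*l^2 + 12*l) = l*(l - 4)*(l + 3)*(l^3 + 7*l^2 + 16*l + 12) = l*(l - 4)*(l + 3)^2*(l^2 + 4*l + 4) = l*(l - 4)*(l + 2)*(l + 3)^2*(l + 2)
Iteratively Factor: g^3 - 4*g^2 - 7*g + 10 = (g + 2)*(g^2 - 6*g + 5) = (g - 1)*(g + 2)*(g - 5)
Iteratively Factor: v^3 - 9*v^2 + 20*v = (v - 5)*(v^2 - 4*v) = v*(v - 5)*(v - 4)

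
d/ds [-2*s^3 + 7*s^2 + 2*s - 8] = -6*s^2 + 14*s + 2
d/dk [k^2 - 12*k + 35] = 2*k - 12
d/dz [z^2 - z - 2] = 2*z - 1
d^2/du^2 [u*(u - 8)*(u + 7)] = 6*u - 2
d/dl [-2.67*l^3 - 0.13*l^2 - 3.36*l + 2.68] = -8.01*l^2 - 0.26*l - 3.36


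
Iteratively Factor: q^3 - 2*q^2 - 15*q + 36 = (q - 3)*(q^2 + q - 12) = (q - 3)^2*(q + 4)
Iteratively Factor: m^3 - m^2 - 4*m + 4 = (m - 2)*(m^2 + m - 2) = (m - 2)*(m + 2)*(m - 1)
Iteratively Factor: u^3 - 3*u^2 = (u)*(u^2 - 3*u) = u*(u - 3)*(u)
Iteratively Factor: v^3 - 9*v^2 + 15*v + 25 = (v - 5)*(v^2 - 4*v - 5) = (v - 5)^2*(v + 1)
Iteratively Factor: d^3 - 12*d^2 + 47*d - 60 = (d - 4)*(d^2 - 8*d + 15) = (d - 4)*(d - 3)*(d - 5)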